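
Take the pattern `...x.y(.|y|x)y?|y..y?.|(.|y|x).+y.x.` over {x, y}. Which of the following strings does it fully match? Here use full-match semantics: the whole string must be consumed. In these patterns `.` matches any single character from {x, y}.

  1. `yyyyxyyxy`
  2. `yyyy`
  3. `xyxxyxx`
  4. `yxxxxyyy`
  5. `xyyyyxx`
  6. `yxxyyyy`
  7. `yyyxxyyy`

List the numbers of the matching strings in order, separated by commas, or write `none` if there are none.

1, 2, 4, 5, 7

1. `yyyyxyyxy` → match
2. `yyyy` → match
3. `xyxxyxx` → no match
4. `yxxxxyyy` → match
5. `xyyyyxx` → match
6. `yxxyyyy` → no match
7. `yyyxxyyy` → match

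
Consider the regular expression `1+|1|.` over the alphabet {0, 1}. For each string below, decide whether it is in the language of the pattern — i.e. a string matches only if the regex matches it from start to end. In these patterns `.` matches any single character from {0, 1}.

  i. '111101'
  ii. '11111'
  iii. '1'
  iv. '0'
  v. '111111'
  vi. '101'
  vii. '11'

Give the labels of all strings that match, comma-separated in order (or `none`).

i → no match
ii → match
iii → match
iv → match
v → match
vi → no match
vii → match

ii, iii, iv, v, vii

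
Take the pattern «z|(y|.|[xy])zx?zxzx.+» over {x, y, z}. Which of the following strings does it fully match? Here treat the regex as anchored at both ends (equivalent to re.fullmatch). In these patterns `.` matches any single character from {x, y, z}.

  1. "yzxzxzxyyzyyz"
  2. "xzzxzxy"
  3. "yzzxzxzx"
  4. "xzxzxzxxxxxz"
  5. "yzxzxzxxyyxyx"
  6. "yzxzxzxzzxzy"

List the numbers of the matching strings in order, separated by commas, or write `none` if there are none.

1 → match
2 → match
3 → match
4 → match
5 → match
6 → match

1, 2, 3, 4, 5, 6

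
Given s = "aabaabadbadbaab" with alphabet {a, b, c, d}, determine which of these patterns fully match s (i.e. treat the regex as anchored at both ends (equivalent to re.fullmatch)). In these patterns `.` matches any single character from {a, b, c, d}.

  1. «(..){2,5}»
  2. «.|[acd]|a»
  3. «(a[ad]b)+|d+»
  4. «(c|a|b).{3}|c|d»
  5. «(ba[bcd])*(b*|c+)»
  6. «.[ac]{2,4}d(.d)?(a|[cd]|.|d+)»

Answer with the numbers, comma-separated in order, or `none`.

1 → no match
2 → no match
3 → match
4 → no match
5 → no match
6 → no match

3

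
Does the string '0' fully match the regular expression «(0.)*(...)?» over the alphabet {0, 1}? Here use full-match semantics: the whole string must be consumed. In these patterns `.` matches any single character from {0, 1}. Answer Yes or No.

No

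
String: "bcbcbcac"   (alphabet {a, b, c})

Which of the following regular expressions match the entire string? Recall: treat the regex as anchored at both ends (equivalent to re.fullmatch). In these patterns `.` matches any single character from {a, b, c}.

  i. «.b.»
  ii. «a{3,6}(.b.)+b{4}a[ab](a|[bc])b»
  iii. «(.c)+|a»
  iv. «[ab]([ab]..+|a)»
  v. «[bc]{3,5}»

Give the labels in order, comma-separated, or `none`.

i → no match
ii → no match — must start with "a"
iii → match
iv → no match
v → no match

iii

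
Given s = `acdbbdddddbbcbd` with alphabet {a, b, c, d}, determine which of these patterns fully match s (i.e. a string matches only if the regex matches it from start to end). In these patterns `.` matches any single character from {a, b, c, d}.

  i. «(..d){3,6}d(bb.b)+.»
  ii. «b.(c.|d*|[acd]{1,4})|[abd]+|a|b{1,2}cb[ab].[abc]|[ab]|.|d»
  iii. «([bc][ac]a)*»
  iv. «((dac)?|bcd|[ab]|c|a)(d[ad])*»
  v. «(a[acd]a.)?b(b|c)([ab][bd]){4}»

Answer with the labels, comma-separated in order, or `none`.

i

i → match
ii → no match
iii → no match
iv → no match
v → no match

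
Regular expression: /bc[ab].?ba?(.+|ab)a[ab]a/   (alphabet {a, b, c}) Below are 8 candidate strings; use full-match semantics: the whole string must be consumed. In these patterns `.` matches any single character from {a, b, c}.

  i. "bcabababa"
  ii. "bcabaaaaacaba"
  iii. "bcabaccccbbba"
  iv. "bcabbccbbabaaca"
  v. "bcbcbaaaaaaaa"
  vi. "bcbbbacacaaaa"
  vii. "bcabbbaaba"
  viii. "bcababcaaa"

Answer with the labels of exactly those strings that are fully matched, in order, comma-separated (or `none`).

i → match
ii → match
iii → no match
iv → no match
v → match
vi → match
vii → match
viii → match

i, ii, v, vi, vii, viii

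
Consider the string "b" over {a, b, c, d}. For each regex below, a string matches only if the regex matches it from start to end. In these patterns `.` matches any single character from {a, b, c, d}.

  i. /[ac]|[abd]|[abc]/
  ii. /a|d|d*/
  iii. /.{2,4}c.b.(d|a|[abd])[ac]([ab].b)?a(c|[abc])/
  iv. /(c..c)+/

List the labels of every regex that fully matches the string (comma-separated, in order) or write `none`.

i → match
ii → no match
iii → no match
iv → no match — must start with "c"

i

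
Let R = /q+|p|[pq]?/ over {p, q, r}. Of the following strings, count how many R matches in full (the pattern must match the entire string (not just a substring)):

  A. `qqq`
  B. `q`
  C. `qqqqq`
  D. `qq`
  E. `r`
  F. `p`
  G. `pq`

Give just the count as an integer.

A → match
B → match
C → match
D → match
E → no match
F → match
G → no match
Total matched: 5

5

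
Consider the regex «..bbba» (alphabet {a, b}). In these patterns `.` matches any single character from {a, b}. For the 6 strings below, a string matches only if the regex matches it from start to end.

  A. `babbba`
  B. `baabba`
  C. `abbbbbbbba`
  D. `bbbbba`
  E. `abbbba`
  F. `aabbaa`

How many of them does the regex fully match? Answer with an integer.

3

A. `babbba` → match
B. `baabba` → no match — must end with `bbba`
C. `abbbbbbbba` → no match
D. `bbbbba` → match
E. `abbbba` → match
F. `aabbaa` → no match — must end with `bbba`
Total matched: 3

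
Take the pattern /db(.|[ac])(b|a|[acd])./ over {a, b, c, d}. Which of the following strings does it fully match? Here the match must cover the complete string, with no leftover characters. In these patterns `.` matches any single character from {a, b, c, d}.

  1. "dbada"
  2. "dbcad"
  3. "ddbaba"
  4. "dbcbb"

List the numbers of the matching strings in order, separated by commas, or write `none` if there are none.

1, 2, 4

1 → match
2 → match
3 → no match — must start with "db"
4 → match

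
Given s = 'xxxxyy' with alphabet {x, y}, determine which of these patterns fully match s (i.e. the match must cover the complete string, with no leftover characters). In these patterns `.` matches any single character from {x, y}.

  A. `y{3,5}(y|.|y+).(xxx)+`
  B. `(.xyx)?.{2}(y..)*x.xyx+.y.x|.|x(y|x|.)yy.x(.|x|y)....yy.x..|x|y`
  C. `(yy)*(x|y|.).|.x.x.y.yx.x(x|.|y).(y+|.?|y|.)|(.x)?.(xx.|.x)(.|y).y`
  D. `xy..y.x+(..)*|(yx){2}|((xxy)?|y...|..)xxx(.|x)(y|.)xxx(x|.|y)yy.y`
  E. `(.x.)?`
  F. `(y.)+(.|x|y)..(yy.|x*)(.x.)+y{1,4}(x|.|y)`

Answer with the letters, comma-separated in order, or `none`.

C

A → no match — must start with 'y'
B → no match
C → match
D → no match
E → no match
F → no match — must start with 'y'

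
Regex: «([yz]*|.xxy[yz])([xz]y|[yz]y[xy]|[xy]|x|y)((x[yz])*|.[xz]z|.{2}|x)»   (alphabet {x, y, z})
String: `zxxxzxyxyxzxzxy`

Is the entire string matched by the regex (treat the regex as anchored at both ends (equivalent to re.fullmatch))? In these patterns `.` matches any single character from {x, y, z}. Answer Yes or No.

No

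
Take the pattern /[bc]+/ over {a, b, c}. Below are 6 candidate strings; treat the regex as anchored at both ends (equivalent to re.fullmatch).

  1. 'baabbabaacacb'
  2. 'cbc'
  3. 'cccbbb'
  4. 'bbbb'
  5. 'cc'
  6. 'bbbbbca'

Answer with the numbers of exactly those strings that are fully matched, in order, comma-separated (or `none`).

1 → no match
2 → match
3 → match
4 → match
5 → match
6 → no match

2, 3, 4, 5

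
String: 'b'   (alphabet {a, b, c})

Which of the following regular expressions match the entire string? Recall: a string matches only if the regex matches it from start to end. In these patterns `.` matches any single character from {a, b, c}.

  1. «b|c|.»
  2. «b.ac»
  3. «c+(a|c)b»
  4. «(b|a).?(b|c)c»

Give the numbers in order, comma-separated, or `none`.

1 → match
2 → no match — must end with 'ac'
3 → no match — must start with 'c'
4 → no match — must end with 'c'

1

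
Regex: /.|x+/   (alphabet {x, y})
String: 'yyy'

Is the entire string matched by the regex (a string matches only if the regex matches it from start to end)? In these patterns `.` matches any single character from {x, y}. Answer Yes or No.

No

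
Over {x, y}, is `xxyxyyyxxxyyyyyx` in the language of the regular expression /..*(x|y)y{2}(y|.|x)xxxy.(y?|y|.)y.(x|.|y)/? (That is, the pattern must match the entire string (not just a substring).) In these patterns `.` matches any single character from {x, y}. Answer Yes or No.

Yes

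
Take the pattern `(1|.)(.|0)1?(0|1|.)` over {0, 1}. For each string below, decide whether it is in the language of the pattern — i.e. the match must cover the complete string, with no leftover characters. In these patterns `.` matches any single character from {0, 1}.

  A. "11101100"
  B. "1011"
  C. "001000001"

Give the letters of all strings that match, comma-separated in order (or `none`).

B

A → no match
B → match
C → no match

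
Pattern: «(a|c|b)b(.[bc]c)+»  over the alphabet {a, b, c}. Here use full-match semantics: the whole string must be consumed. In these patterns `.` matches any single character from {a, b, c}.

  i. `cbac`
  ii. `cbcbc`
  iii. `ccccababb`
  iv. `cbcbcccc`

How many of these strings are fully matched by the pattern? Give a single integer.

2

i → no match
ii → match
iii → no match — must end with `c`
iv → match
Total matched: 2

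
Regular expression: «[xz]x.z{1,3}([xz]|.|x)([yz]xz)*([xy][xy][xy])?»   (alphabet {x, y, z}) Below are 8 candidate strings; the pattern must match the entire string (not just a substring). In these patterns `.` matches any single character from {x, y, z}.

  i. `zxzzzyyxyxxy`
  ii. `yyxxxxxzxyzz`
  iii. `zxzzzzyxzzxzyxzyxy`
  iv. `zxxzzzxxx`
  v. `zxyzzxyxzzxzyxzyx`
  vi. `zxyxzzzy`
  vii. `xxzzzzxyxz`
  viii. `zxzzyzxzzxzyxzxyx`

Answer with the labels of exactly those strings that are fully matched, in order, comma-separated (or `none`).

iii, iv, vii, viii

i → no match
ii → no match
iii → match
iv → match
v → no match
vi → no match
vii → match
viii → match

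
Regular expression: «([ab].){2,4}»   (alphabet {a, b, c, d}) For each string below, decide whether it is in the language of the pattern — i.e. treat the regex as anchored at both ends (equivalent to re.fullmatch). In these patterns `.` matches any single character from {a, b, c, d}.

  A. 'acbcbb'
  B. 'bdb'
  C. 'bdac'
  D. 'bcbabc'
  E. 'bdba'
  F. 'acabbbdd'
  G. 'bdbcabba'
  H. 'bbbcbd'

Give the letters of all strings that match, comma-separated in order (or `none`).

A → match
B → no match
C → match
D → match
E → match
F → no match
G → match
H → match

A, C, D, E, G, H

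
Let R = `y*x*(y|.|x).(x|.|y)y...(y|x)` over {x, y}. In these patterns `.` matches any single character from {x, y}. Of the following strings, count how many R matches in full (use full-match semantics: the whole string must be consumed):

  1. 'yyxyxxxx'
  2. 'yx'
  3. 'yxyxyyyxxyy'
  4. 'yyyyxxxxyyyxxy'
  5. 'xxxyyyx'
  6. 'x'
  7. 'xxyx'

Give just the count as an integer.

2

1 → match
2 → no match
3 → no match
4 → match
5 → no match
6 → no match
7 → no match
Total matched: 2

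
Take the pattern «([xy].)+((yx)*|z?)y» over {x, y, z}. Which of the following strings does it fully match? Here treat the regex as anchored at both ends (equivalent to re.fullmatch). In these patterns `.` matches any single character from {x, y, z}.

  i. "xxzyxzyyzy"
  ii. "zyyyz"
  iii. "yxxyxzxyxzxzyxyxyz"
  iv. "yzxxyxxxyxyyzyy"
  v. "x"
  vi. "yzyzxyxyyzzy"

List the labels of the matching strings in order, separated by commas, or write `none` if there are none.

vi

i. "xxzyxzyyzy" → no match
ii. "zyyyz" → no match — must end with "y"
iii → no match — must end with "y"
iv → no match
v. "x" → no match — must end with "y"
vi. "yzyzxyxyyzzy" → match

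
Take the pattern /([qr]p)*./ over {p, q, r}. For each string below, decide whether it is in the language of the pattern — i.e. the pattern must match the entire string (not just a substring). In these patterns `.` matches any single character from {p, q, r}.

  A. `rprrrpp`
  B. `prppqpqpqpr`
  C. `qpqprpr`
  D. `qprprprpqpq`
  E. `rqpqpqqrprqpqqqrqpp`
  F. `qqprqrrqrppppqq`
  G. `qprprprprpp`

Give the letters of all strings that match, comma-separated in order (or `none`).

A → no match
B → no match
C → match
D → match
E → no match
F → no match
G → match

C, D, G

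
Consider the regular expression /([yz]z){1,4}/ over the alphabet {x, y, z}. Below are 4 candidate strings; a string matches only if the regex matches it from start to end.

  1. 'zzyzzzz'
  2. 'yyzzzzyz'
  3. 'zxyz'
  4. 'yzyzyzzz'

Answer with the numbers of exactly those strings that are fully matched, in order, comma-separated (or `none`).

1 → no match
2 → no match
3 → no match
4 → match

4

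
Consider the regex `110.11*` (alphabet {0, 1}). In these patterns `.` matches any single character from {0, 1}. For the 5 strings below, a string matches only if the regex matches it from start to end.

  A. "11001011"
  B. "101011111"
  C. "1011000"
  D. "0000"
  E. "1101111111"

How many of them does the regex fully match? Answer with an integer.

1

A → no match
B → no match — must start with "110"
C → no match — must start with "110"
D → no match — must start with "110"
E → match
Total matched: 1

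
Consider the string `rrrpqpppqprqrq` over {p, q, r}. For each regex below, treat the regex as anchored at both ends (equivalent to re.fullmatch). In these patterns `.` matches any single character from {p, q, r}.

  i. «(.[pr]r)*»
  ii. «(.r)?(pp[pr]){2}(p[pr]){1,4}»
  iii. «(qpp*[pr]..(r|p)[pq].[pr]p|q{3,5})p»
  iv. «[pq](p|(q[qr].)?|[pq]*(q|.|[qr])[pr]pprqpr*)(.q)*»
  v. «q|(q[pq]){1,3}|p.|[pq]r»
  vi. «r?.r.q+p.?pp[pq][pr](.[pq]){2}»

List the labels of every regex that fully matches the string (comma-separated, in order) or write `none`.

i → no match
ii → no match
iii → no match — must end with `p`
iv → no match
v → no match
vi → match

vi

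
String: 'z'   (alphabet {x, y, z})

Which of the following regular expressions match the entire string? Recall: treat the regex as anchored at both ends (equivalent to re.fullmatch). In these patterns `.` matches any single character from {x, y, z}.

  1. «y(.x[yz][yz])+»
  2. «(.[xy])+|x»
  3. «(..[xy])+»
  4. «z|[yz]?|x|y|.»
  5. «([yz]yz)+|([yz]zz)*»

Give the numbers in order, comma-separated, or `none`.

4

1 → no match — must start with 'y'
2 → no match
3 → no match
4 → match
5 → no match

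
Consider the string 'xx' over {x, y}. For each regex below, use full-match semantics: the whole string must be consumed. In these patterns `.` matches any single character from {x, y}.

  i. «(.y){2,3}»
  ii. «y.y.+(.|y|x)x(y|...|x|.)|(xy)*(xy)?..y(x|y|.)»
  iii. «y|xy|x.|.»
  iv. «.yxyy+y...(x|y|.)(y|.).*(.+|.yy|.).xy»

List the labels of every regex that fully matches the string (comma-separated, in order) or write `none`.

iii

i → no match — must end with 'y'
ii → no match
iii → match
iv → no match — must end with 'xy'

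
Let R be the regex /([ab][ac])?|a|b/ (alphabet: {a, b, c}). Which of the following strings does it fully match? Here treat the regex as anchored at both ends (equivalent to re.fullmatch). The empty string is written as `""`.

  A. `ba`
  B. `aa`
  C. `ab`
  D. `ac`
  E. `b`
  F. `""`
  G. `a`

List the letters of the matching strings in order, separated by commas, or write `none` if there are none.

A, B, D, E, F, G

A → match
B → match
C → no match
D → match
E → match
F → match
G → match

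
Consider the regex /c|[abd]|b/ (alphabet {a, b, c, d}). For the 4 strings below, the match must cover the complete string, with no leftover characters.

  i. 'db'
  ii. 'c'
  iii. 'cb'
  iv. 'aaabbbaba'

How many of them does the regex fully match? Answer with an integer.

1

i → no match
ii → match
iii → no match
iv → no match
Total matched: 1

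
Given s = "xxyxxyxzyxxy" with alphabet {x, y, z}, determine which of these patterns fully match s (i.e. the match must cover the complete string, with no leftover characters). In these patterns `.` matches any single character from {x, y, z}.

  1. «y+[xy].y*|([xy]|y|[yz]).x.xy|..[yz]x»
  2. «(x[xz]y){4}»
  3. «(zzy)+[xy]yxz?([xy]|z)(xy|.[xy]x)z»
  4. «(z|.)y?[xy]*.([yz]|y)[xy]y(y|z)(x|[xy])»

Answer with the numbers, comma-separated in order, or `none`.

1 → no match
2 → match
3 → no match — must start with "zzy"
4 → no match

2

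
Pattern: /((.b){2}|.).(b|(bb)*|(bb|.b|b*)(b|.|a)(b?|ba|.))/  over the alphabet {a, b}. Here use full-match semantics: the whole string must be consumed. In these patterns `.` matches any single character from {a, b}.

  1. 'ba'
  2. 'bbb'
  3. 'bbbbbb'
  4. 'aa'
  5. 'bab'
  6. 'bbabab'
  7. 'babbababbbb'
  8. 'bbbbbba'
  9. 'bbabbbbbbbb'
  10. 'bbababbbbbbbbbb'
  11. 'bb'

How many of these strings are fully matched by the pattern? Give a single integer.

10

1 → match
2 → match
3 → match
4 → match
5 → match
6 → match
7 → no match
8 → match
9 → match
10 → match
11 → match
Total matched: 10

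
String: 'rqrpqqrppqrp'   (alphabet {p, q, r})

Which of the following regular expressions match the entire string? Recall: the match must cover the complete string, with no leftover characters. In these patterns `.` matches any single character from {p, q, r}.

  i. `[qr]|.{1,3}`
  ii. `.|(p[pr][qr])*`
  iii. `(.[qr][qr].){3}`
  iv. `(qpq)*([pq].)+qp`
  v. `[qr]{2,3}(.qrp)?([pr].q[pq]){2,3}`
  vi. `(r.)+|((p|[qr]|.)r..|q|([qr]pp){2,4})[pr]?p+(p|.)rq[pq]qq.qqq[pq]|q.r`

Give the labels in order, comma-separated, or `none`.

iii

i → no match
ii → no match
iii → match
iv → no match — must end with 'qp'
v → no match
vi → no match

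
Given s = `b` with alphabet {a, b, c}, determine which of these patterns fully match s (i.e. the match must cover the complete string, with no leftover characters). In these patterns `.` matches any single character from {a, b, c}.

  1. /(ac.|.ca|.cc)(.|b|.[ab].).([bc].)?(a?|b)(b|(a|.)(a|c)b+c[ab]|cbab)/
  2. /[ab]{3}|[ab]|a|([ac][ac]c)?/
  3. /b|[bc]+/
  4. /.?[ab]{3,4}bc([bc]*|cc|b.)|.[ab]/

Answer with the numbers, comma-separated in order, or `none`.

2, 3

1 → no match
2 → match
3 → match
4 → no match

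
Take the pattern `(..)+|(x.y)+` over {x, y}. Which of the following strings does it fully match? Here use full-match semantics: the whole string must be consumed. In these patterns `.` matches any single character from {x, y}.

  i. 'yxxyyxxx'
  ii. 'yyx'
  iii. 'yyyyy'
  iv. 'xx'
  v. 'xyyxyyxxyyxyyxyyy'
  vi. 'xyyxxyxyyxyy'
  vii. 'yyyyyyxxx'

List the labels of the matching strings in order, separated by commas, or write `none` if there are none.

i, iv, vi

i → match
ii → no match
iii → no match
iv → match
v → no match
vi → match
vii → no match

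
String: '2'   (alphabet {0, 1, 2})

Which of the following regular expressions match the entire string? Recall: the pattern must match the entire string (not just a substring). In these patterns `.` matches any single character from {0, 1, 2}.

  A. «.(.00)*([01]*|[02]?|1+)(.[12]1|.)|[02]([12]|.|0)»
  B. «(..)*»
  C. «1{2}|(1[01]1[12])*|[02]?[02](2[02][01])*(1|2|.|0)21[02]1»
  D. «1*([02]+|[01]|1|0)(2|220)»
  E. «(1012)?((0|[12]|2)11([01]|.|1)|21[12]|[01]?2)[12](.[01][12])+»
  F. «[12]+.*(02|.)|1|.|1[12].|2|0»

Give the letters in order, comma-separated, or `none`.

A → no match
B → no match
C → no match
D → no match
E → no match
F → match

F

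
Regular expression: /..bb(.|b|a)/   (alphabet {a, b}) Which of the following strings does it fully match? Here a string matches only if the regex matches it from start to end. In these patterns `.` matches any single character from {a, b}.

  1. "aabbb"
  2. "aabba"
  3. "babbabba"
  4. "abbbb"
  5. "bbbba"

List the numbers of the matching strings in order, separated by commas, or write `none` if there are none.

1 → match
2 → match
3 → no match
4 → match
5 → match

1, 2, 4, 5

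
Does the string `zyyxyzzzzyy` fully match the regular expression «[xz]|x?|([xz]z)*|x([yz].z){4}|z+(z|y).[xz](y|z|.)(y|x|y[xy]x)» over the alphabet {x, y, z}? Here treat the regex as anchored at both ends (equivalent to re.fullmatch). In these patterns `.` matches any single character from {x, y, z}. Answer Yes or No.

No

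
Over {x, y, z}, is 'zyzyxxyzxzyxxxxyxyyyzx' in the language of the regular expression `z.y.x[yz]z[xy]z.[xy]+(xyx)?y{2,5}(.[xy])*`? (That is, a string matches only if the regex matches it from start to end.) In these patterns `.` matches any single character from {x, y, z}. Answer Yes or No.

No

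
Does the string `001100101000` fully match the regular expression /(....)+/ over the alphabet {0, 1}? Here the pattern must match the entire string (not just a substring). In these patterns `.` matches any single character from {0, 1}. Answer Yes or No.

Yes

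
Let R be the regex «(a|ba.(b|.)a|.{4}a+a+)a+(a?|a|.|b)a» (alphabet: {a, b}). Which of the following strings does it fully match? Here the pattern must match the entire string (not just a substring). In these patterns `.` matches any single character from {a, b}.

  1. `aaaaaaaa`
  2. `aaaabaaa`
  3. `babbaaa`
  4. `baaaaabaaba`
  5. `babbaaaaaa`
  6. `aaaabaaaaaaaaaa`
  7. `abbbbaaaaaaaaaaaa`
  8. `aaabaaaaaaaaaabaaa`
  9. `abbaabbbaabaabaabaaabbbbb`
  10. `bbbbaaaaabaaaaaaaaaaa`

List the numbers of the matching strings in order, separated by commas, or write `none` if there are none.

1, 3, 5

1 → match
2 → no match
3 → match
4 → no match
5 → match
6 → no match
7 → no match
8 → no match
9 → no match — must end with `a`
10 → no match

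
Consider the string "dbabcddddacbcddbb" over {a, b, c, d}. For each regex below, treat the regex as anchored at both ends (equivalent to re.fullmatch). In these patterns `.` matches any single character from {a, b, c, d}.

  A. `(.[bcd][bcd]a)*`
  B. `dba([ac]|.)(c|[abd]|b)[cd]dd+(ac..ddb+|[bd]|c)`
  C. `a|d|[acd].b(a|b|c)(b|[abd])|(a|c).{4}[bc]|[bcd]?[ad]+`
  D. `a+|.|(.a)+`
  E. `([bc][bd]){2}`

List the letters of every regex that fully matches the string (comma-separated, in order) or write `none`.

A → no match
B → match
C → no match
D → no match
E → no match

B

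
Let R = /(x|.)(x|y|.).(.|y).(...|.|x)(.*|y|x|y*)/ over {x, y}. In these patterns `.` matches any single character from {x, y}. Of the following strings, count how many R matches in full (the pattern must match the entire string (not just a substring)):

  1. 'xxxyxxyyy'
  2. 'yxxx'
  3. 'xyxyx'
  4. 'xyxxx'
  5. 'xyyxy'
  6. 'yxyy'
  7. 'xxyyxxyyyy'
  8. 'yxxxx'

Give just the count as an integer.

2

1 → match
2 → no match
3 → no match
4 → no match
5 → no match
6 → no match
7 → match
8 → no match
Total matched: 2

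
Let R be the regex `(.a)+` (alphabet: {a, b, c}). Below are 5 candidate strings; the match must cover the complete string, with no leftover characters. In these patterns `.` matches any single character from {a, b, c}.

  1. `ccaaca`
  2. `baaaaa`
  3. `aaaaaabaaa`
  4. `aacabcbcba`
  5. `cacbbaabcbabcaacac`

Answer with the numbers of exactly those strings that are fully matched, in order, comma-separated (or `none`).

2, 3

1 → no match
2 → match
3 → match
4 → no match
5 → no match — must end with `a`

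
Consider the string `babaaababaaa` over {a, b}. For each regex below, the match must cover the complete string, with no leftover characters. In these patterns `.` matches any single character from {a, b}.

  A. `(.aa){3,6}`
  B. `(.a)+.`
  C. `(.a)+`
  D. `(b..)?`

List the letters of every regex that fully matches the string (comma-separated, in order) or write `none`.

C

A → no match
B → no match
C → match
D → no match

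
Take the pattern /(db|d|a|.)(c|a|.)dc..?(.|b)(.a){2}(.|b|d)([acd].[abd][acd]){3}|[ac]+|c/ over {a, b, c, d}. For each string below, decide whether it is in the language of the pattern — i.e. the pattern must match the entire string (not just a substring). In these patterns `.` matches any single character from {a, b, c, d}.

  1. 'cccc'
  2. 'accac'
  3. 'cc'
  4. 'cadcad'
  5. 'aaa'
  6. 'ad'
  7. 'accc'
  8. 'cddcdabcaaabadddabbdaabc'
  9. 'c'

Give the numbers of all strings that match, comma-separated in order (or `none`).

1 → match
2 → match
3 → match
4 → no match
5 → match
6 → no match
7 → match
8 → match
9 → match

1, 2, 3, 5, 7, 8, 9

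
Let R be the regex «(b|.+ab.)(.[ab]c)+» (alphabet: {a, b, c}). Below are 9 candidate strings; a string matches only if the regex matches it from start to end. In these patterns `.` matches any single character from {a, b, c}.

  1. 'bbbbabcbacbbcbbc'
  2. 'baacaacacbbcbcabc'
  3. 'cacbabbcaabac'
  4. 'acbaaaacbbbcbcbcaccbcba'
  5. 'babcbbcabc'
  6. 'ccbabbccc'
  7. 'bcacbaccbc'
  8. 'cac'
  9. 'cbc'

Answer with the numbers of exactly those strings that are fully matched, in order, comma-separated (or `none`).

1 → match
2 → no match
3 → no match
4 → no match — must end with 'c'
5 → match
6 → no match
7 → match
8 → no match
9 → no match

1, 5, 7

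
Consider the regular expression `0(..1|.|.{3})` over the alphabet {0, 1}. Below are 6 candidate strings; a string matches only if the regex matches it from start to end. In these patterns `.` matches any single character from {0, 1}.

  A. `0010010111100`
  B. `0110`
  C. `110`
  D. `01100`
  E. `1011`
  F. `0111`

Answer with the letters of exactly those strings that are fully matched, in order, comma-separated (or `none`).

B, F

A → no match
B. `0110` → match
C. `110` → no match — must start with `0`
D. `01100` → no match
E. `1011` → no match — must start with `0`
F. `0111` → match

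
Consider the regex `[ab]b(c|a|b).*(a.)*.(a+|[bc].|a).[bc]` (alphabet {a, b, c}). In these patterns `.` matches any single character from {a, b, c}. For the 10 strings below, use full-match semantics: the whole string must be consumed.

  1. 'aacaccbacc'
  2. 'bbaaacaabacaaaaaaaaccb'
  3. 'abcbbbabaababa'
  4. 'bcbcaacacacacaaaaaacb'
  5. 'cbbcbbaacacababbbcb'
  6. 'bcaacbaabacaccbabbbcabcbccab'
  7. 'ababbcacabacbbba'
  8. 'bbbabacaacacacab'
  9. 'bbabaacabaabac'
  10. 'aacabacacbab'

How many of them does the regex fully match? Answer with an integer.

1 → no match
2 → no match
3 → no match
4 → no match
5 → no match
6 → no match
7 → no match
8 → no match
9 → no match
10 → no match
Total matched: 0

0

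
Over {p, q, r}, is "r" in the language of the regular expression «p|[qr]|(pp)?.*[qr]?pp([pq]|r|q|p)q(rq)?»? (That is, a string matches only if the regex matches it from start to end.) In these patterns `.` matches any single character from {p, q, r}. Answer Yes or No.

Yes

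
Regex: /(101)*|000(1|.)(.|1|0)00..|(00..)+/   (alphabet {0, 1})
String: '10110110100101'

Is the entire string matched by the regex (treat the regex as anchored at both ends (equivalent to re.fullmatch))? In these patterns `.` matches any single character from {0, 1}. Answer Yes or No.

No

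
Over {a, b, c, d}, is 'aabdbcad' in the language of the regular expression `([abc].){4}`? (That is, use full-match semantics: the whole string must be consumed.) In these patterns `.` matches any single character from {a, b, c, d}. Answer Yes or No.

Yes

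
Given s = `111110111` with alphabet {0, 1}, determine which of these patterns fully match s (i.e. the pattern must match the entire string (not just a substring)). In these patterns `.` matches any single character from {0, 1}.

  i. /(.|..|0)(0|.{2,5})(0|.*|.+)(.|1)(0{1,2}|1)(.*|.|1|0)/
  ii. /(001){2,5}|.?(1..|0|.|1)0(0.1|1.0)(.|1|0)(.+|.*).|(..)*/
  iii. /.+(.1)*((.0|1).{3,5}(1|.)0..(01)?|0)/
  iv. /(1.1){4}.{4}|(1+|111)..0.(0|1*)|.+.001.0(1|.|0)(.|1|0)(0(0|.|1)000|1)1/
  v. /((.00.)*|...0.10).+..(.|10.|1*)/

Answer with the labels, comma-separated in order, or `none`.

i, iv, v

i → match
ii → no match
iii → no match
iv → match
v → match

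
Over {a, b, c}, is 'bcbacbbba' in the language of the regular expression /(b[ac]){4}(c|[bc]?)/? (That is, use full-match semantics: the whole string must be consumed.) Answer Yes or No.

No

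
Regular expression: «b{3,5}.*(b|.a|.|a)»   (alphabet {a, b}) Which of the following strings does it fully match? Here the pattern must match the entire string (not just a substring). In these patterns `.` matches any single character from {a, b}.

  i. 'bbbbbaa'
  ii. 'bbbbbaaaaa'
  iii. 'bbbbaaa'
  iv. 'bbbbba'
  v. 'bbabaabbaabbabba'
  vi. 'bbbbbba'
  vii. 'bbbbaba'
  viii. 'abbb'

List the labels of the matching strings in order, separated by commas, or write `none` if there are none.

i. 'bbbbbaa' → match
ii. 'bbbbbaaaaa' → match
iii. 'bbbbaaa' → match
iv. 'bbbbba' → match
v → no match
vi. 'bbbbbba' → match
vii. 'bbbbaba' → match
viii. 'abbb' → no match — must start with 'b'

i, ii, iii, iv, vi, vii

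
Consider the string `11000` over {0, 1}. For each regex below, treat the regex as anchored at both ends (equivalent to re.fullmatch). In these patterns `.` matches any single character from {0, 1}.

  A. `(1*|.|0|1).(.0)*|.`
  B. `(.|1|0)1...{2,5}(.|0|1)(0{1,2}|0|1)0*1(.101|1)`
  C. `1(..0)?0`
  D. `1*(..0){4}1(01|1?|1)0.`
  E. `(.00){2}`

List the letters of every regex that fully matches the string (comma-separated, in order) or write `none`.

A, C

A → match
B → no match
C → match
D → no match
E → no match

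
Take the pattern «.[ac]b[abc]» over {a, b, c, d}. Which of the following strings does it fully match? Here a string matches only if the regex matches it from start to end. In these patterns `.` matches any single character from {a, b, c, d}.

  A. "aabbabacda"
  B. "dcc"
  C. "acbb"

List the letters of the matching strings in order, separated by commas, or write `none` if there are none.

C

A → no match
B → no match
C → match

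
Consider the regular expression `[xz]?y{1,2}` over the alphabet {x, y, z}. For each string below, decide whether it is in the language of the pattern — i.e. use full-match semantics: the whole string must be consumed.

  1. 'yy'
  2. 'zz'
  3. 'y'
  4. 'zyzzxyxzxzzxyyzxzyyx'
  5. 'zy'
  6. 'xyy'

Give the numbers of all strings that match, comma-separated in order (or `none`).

1 → match
2 → no match — must end with 'y'
3 → match
4 → no match — must end with 'y'
5 → match
6 → match

1, 3, 5, 6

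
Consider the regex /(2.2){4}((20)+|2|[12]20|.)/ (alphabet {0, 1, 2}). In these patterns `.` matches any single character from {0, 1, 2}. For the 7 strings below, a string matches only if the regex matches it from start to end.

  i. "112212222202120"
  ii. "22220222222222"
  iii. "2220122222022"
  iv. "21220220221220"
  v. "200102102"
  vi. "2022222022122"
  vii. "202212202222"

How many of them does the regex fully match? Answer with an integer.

i → no match — must start with "2"
ii → no match
iii → no match
iv → match
v → no match
vi → match
vii → no match
Total matched: 2

2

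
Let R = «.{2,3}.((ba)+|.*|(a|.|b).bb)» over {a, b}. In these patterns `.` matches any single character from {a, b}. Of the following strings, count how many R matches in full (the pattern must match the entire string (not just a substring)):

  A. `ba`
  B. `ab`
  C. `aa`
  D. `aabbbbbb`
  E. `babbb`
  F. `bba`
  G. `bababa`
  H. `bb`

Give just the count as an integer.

4

A. `ba` → no match
B. `ab` → no match
C. `aa` → no match
D. `aabbbbbb` → match
E. `babbb` → match
F. `bba` → match
G. `bababa` → match
H. `bb` → no match
Total matched: 4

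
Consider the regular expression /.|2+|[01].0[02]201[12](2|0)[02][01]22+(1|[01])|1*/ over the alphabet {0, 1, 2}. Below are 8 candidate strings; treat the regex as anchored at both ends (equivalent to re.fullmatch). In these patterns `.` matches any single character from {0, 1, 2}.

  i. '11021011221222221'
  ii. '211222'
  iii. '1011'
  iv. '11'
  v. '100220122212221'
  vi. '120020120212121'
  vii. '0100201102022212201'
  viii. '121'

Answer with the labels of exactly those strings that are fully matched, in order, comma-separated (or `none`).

iv, v

i → no match
ii → no match
iii → no match
iv → match
v → match
vi → no match
vii → no match
viii → no match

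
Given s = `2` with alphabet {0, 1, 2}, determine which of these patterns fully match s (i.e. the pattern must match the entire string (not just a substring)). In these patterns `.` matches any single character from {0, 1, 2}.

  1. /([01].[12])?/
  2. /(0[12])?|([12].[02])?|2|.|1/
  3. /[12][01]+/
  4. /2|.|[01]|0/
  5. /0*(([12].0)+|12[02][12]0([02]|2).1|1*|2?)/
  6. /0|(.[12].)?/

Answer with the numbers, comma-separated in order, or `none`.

1 → no match
2 → match
3 → no match
4 → match
5 → match
6 → no match

2, 4, 5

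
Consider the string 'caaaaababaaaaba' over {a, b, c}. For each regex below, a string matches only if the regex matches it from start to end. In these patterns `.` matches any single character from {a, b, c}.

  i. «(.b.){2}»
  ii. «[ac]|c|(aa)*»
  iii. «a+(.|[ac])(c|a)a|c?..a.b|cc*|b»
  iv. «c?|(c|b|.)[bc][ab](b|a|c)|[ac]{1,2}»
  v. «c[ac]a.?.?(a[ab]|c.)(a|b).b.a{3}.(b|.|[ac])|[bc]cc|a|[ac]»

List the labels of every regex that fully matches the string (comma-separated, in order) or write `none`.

i → no match
ii → no match
iii → no match
iv → no match
v → match

v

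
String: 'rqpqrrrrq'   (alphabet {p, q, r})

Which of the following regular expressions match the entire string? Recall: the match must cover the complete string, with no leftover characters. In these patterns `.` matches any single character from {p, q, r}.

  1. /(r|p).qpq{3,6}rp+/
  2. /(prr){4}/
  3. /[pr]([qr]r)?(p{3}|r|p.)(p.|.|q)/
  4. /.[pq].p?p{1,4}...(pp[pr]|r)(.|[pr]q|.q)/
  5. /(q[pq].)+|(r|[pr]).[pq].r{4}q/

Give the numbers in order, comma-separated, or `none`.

1 → no match — must end with 'p'
2 → no match — must start with 'prr'
3 → no match
4 → no match
5 → match

5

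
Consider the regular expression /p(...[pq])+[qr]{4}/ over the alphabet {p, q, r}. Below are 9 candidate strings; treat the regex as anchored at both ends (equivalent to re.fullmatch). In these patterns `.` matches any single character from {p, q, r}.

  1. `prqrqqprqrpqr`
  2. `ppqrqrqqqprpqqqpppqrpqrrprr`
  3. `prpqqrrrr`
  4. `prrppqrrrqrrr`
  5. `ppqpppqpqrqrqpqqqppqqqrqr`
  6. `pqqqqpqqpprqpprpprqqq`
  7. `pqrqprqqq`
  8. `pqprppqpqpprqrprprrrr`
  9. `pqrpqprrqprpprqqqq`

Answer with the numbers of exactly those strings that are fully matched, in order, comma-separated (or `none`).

3, 5, 6, 7, 8

1 → no match
2 → no match
3 → match
4 → no match
5 → match
6 → match
7 → match
8 → match
9 → no match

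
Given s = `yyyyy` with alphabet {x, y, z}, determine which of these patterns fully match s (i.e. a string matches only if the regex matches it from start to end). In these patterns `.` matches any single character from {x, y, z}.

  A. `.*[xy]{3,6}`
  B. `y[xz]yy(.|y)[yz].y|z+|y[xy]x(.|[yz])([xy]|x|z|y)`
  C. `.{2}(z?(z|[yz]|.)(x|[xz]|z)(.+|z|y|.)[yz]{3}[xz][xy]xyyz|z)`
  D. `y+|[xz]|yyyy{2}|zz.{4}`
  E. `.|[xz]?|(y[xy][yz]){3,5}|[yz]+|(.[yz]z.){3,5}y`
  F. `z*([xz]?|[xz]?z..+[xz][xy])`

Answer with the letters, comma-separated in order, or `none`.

A → match
B → no match
C → no match
D → match
E → match
F → no match

A, D, E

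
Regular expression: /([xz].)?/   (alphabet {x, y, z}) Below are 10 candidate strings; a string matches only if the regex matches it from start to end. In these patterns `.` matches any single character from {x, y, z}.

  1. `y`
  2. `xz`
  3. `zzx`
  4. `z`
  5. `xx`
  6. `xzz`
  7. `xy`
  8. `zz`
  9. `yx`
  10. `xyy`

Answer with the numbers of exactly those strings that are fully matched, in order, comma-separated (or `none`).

2, 5, 7, 8

1. `y` → no match
2. `xz` → match
3. `zzx` → no match
4. `z` → no match
5. `xx` → match
6. `xzz` → no match
7. `xy` → match
8. `zz` → match
9. `yx` → no match
10. `xyy` → no match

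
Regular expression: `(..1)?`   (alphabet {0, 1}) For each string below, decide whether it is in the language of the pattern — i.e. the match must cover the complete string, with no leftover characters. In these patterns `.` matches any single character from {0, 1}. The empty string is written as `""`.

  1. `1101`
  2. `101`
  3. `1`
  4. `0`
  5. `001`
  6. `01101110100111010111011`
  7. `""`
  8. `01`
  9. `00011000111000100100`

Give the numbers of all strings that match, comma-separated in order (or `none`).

1. `1101` → no match
2. `101` → match
3. `1` → no match
4. `0` → no match
5. `001` → match
6 → no match
7. `""` → match
8. `01` → no match
9 → no match

2, 5, 7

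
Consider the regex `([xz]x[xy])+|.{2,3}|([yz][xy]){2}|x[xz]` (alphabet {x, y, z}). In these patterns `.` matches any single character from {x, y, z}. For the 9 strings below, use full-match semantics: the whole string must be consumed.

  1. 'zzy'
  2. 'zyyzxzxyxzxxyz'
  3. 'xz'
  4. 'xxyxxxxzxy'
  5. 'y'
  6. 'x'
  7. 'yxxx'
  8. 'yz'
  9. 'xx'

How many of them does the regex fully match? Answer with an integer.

4

1 → match
2 → no match
3 → match
4 → no match
5 → no match
6 → no match
7 → no match
8 → match
9 → match
Total matched: 4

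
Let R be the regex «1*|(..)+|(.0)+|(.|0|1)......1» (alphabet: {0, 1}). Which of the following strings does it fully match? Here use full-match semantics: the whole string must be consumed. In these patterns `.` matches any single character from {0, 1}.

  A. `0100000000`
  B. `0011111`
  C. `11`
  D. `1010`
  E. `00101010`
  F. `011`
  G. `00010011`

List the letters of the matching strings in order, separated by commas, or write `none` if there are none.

A, C, D, E, G

A. `0100000000` → match
B. `0011111` → no match
C. `11` → match
D. `1010` → match
E. `00101010` → match
F. `011` → no match
G. `00010011` → match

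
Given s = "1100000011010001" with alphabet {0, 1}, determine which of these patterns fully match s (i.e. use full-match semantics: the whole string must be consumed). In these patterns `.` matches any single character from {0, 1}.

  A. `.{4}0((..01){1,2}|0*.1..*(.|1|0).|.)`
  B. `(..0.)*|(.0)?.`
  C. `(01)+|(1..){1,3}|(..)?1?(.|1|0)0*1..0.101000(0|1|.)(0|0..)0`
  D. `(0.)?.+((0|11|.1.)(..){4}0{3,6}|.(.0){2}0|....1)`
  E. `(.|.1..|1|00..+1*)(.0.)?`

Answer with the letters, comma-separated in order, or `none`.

A → match
B → match
C → no match
D → match
E → no match

A, B, D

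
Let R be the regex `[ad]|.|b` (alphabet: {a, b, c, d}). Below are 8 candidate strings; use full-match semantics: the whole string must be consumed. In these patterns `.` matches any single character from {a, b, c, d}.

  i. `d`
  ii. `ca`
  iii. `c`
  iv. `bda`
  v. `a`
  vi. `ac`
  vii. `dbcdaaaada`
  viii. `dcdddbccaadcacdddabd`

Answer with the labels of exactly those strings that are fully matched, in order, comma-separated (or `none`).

i → match
ii → no match
iii → match
iv → no match
v → match
vi → no match
vii → no match
viii → no match

i, iii, v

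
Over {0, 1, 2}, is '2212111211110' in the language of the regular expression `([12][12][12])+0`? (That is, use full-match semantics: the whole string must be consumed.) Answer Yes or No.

Yes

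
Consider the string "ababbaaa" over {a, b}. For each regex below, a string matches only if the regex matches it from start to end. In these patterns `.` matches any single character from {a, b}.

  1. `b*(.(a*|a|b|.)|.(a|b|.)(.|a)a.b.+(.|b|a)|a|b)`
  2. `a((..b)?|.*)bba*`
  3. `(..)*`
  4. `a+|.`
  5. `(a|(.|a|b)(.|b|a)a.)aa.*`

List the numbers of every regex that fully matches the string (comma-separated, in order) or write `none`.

2, 3

1 → no match
2 → match
3 → match
4 → no match
5 → no match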